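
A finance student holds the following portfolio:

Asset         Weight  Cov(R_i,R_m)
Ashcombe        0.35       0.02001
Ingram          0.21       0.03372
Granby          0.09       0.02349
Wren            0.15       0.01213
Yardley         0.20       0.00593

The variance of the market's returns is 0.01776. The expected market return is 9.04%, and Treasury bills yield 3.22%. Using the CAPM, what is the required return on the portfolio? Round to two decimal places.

9.51%

β_Ashcombe = 0.02001 / 0.01776 = 1.1267
β_Ingram = 0.03372 / 0.01776 = 1.8986
β_Granby = 0.02349 / 0.01776 = 1.3226
β_Wren = 0.01213 / 0.01776 = 0.6830
β_Yardley = 0.00593 / 0.01776 = 0.3339
β_P = Σ w_i β_i = 0.35×1.1267 + 0.21×1.8986 + 0.09×1.3226 + 0.15×0.6830 + 0.20×0.3339 = 1.0813
MRP = 9.04% − 3.22% = 5.82%
E(R_P) = R_f + β_P × MRP = 3.22% + 1.0813 × 5.82% = 9.51%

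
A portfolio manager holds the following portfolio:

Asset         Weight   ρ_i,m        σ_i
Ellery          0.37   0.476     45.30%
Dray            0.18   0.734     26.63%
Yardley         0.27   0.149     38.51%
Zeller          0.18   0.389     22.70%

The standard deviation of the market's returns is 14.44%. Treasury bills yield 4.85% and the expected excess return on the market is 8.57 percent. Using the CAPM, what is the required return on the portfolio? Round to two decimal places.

β_Ellery = 0.476 × 45.30% / 14.44% = 1.4933
β_Dray = 0.734 × 26.63% / 14.44% = 1.3536
β_Yardley = 0.149 × 38.51% / 14.44% = 0.3974
β_Zeller = 0.389 × 22.70% / 14.44% = 0.6115
β_P = Σ w_i β_i = 0.37×1.4933 + 0.18×1.3536 + 0.27×0.3974 + 0.18×0.6115 = 1.0135
E(R_P) = R_f + β_P × MRP = 4.85% + 1.0135 × 8.57% = 13.54%

13.54%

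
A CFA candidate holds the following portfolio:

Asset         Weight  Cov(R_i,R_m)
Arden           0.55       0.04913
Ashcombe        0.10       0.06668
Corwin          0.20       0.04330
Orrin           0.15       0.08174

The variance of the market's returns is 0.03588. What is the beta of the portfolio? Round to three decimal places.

1.522

β_Arden = 0.04913 / 0.03588 = 1.3693
β_Ashcombe = 0.06668 / 0.03588 = 1.8584
β_Corwin = 0.04330 / 0.03588 = 1.2068
β_Orrin = 0.08174 / 0.03588 = 2.2781
β_P = Σ w_i β_i = 0.55×1.3693 + 0.10×1.8584 + 0.20×1.2068 + 0.15×2.2781 = 1.5220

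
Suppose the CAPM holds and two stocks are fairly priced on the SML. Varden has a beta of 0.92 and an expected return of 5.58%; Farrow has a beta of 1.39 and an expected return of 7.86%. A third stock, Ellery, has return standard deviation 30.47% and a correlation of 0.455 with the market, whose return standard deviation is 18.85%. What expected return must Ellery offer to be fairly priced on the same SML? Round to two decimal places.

MRP = (7.86% − 5.58%) / (1.39 − 0.92) = 4.8511%
R_f = 5.58% − 0.92 × 4.8511% = 1.1170%
β_Ellery = ρ·σ_i/σ_m = 0.455 × 30.47 / 18.85 = 0.7355
E(R_Ellery) = R_f + β × MRP = 1.1170% + 0.7355 × 4.8511% = 4.68%

4.68%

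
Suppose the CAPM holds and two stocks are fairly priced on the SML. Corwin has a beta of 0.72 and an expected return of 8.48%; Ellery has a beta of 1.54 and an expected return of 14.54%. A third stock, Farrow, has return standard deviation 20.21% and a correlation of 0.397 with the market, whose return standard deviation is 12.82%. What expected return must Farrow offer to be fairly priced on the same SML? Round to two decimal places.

7.78%

MRP = (14.54% − 8.48%) / (1.54 − 0.72) = 7.3902%
R_f = 8.48% − 0.72 × 7.3902% = 3.1591%
β_Farrow = ρ·σ_i/σ_m = 0.397 × 20.21 / 12.82 = 0.6258
E(R_Farrow) = R_f + β × MRP = 3.1591% + 0.6258 × 7.3902% = 7.78%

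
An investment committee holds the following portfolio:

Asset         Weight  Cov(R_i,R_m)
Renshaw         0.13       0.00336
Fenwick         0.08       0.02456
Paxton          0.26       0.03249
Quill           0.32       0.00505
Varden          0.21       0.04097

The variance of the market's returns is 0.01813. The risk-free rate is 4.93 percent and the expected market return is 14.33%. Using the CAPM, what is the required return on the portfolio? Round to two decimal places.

β_Renshaw = 0.00336 / 0.01813 = 0.1853
β_Fenwick = 0.02456 / 0.01813 = 1.3547
β_Paxton = 0.03249 / 0.01813 = 1.7921
β_Quill = 0.00505 / 0.01813 = 0.2785
β_Varden = 0.04097 / 0.01813 = 2.2598
β_P = Σ w_i β_i = 0.13×0.1853 + 0.08×1.3547 + 0.26×1.7921 + 0.32×0.2785 + 0.21×2.2598 = 1.1621
MRP = 14.33% − 4.93% = 9.40%
E(R_P) = R_f + β_P × MRP = 4.93% + 1.1621 × 9.40% = 15.85%

15.85%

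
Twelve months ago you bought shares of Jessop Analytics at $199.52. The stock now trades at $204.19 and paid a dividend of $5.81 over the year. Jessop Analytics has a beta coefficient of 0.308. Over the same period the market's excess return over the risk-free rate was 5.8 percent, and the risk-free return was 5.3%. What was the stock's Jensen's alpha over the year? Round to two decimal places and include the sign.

Realised HPR = (P1 + D1 − P0) / P0 = (204.19 + 5.81 − 199.52) / 199.52 = 10.48 / 199.52 = 5.2526%
CAPM required = R_f + β·MRP = 5.3% + 0.308 × 5.8% = 7.0864%
α = realised − required = 5.2526% − 7.0864% = -1.83%

-1.83%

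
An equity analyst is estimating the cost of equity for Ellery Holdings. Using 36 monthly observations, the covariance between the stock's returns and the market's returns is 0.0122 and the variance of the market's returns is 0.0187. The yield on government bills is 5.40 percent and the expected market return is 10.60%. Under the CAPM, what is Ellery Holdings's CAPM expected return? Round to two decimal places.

8.79%

β = Cov(R_i, R_m) / Var(R_m) = 0.0122 / 0.0187 = 0.6524
MRP = 10.60% − 5.40% = 5.20%
E(R) = R_f + β × MRP = 5.40% + 0.6524 × 5.20% = 8.79%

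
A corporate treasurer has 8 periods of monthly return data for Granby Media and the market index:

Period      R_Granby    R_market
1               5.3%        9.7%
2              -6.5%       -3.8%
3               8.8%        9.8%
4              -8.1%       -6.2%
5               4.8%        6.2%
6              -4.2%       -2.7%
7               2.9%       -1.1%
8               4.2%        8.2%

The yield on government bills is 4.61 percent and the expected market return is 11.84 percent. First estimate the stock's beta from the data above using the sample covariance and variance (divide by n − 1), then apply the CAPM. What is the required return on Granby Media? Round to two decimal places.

10.90%

Mean R_i = (5.3 − 6.5 + 8.8 − 8.1 + 4.8 − 4.2 + 2.9 + 4.2) / 8 = 0.9000%
Mean R_m = (9.7 − 3.8 + 9.8 − 6.2 + 6.2 − 2.7 − 1.1 + 8.2) / 8 = 2.5125%
Σ(R_i − R̄_i)(R_m − R̄_m) = 266.8300  ⇒  Cov = 266.8300 / 7 = 38.1186
Σ(R_m − R̄_m)² = 306.6888  ⇒  Var(R_m) = 306.6888 / 7 = 43.8127
β = Cov / Var(R_m) = 38.1186 / 43.8127 = 0.8700
MRP = 11.84% − 4.61% = 7.23%
E(R) = R_f + β × MRP = 4.61% + 0.8700 × 7.23% = 10.90%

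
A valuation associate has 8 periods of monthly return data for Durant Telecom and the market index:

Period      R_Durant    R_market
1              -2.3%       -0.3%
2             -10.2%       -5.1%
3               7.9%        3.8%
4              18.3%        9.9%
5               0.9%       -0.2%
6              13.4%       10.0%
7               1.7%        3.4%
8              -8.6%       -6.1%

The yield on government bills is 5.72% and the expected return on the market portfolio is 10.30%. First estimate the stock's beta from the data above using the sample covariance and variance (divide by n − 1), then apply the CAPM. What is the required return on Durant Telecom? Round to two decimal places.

13.10%

Mean R_i = (-2.3 − 10.2 + 7.9 + 18.3 + 0.9 + 13.4 + 1.7 − 8.6) / 8 = 2.6375%
Mean R_m = (-0.3 − 5.1 + 3.8 + 9.9 − 0.2 + 10.0 + 3.4 − 6.1) / 8 = 1.9250%
Σ(R_i − R̄_i)(R_m − R̄_m) = 415.3425  ⇒  Cov = 415.3425 / 7 = 59.3346
Σ(R_m − R̄_m)² = 257.7150  ⇒  Var(R_m) = 257.7150 / 7 = 36.8164
β = Cov / Var(R_m) = 59.3346 / 36.8164 = 1.6116
MRP = 10.30% − 5.72% = 4.58%
E(R) = R_f + β × MRP = 5.72% + 1.6116 × 4.58% = 13.10%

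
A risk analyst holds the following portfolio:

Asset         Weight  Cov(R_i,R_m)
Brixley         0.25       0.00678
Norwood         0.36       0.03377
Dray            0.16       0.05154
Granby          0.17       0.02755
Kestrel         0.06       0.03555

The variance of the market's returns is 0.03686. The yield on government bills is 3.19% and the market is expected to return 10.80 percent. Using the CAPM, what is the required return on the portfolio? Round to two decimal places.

β_Brixley = 0.00678 / 0.03686 = 0.1839
β_Norwood = 0.03377 / 0.03686 = 0.9162
β_Dray = 0.05154 / 0.03686 = 1.3983
β_Granby = 0.02755 / 0.03686 = 0.7474
β_Kestrel = 0.03555 / 0.03686 = 0.9645
β_P = Σ w_i β_i = 0.25×0.1839 + 0.36×0.9162 + 0.16×1.3983 + 0.17×0.7474 + 0.06×0.9645 = 0.7845
MRP = 10.80% − 3.19% = 7.61%
E(R_P) = R_f + β_P × MRP = 3.19% + 0.7845 × 7.61% = 9.16%

9.16%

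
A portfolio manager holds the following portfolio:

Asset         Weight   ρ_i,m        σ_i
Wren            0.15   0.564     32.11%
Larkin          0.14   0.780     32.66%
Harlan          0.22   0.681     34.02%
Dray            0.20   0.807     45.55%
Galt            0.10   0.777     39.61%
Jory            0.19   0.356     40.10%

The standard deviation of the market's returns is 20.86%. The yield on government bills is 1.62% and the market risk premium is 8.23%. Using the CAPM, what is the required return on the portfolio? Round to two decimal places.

β_Wren = 0.564 × 32.11% / 20.86% = 0.8682
β_Larkin = 0.780 × 32.66% / 20.86% = 1.2212
β_Harlan = 0.681 × 34.02% / 20.86% = 1.1106
β_Dray = 0.807 × 45.55% / 20.86% = 1.7622
β_Galt = 0.777 × 39.61% / 20.86% = 1.4754
β_Jory = 0.356 × 40.10% / 20.86% = 0.6844
β_P = Σ w_i β_i = 0.15×0.8682 + 0.14×1.2212 + 0.22×1.1106 + 0.20×1.7622 + 0.10×1.4754 + 0.19×0.6844 = 1.1755
E(R_P) = R_f + β_P × MRP = 1.62% + 1.1755 × 8.23% = 11.29%

11.29%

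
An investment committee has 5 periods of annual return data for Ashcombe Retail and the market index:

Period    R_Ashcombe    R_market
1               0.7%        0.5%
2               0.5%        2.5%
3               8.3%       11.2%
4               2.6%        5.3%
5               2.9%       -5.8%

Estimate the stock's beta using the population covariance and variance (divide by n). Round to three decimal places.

0.323

Mean R_i = (0.7 + 0.5 + 8.3 + 2.6 + 2.9) / 5 = 3.0000%
Mean R_m = (0.5 + 2.5 + 11.2 + 5.3 − 5.8) / 5 = 2.7400%
Σ(R_i − R̄_i)(R_m − R̄_m) = 50.4200  ⇒  Cov = 50.4200 / 5 = 10.0840
Σ(R_m − R̄_m)² = 156.1320  ⇒  Var(R_m) = 156.1320 / 5 = 31.2264
β = Cov / Var(R_m) = 10.0840 / 31.2264 = 0.3229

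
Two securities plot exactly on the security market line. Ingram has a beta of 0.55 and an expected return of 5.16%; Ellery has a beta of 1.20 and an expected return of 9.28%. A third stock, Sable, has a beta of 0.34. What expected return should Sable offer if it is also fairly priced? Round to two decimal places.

MRP (SML slope) = (9.28% − 5.16%) / (1.20 − 0.55) = 4.12% / 0.65 = 6.3385%
R_f (intercept) = 5.16% − 0.55 × 6.3385% = 1.6738%
E(R_Sable) = R_f + β × MRP = 1.6738% + 0.34 × 6.3385% = 3.83%

3.83%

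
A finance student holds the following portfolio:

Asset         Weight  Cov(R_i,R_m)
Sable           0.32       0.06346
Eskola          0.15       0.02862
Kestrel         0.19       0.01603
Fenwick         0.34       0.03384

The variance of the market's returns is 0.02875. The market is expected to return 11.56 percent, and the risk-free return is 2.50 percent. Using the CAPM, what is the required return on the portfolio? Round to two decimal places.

β_Sable = 0.06346 / 0.02875 = 2.2073
β_Eskola = 0.02862 / 0.02875 = 0.9955
β_Kestrel = 0.01603 / 0.02875 = 0.5576
β_Fenwick = 0.03384 / 0.02875 = 1.1770
β_P = Σ w_i β_i = 0.32×2.2073 + 0.15×0.9955 + 0.19×0.5576 + 0.34×1.1770 = 1.3618
MRP = 11.56% − 2.50% = 9.06%
E(R_P) = R_f + β_P × MRP = 2.50% + 1.3618 × 9.06% = 14.84%

14.84%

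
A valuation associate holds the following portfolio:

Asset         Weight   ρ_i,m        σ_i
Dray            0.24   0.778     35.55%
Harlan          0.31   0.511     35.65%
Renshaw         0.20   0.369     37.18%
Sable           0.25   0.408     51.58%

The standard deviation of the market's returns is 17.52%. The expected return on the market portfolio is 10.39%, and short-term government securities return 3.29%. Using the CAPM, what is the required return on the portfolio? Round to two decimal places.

β_Dray = 0.778 × 35.55% / 17.52% = 1.5786
β_Harlan = 0.511 × 35.65% / 17.52% = 1.0398
β_Renshaw = 0.369 × 37.18% / 17.52% = 0.7831
β_Sable = 0.408 × 51.58% / 17.52% = 1.2012
β_P = Σ w_i β_i = 0.24×1.5786 + 0.31×1.0398 + 0.20×0.7831 + 0.25×1.2012 = 1.1581
MRP = 10.39% − 3.29% = 7.10%
E(R_P) = R_f + β_P × MRP = 3.29% + 1.1581 × 7.10% = 11.51%

11.51%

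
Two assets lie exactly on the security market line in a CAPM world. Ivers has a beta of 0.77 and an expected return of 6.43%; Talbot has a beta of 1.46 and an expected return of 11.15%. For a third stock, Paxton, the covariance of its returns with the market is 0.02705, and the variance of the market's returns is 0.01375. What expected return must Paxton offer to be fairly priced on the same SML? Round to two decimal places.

14.62%

MRP = (11.15% − 6.43%) / (1.46 − 0.77) = 6.8406%
R_f = 6.43% − 0.77 × 6.8406% = 1.1627%
β_Paxton = Cov / Var(R_m) = 0.02705 / 0.01375 = 1.9673
E(R_Paxton) = R_f + β × MRP = 1.1627% + 1.9673 × 6.8406% = 14.62%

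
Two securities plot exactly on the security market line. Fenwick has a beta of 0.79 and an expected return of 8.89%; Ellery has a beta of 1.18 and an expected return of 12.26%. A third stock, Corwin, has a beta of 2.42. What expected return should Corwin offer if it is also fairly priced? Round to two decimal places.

22.97%

MRP (SML slope) = (12.26% − 8.89%) / (1.18 − 0.79) = 3.37% / 0.39 = 8.6410%
R_f (intercept) = 8.89% − 0.79 × 8.6410% = 2.0636%
E(R_Corwin) = R_f + β × MRP = 2.0636% + 2.42 × 8.6410% = 22.97%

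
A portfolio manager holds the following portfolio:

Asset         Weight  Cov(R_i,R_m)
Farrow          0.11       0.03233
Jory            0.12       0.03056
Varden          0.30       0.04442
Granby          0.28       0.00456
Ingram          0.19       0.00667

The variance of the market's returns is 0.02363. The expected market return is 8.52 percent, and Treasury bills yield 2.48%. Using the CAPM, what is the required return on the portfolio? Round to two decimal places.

β_Farrow = 0.03233 / 0.02363 = 1.3682
β_Jory = 0.03056 / 0.02363 = 1.2933
β_Varden = 0.04442 / 0.02363 = 1.8798
β_Granby = 0.00456 / 0.02363 = 0.1930
β_Ingram = 0.00667 / 0.02363 = 0.2823
β_P = Σ w_i β_i = 0.11×1.3682 + 0.12×1.2933 + 0.30×1.8798 + 0.28×0.1930 + 0.19×0.2823 = 0.9773
MRP = 8.52% − 2.48% = 6.04%
E(R_P) = R_f + β_P × MRP = 2.48% + 0.9773 × 6.04% = 8.38%

8.38%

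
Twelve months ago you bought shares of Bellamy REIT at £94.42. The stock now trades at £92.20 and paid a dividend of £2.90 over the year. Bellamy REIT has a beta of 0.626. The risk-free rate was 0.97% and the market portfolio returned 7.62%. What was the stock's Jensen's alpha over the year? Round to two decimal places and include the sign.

Realised HPR = (P1 + D1 − P0) / P0 = (92.20 + 2.90 − 94.42) / 94.42 = 0.68 / 94.42 = 0.7202%
MRP = 7.62% − 0.97% = 6.65%
CAPM required = R_f + β·MRP = 0.97% + 0.626 × 6.65% = 5.13290%
α = realised − required = 0.7202% − 5.13290% = -4.41%

-4.41%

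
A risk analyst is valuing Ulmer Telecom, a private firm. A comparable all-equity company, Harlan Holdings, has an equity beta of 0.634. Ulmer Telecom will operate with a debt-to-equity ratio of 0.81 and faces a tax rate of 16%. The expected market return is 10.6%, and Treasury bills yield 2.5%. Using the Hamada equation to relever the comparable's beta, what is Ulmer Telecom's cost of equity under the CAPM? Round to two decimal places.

β_L = β_U × [1 + (1 − t)(D/E)] = 0.634 × [1 + (1 − 0.16) × 0.81]
    = 0.634 × [1 + 0.84 × 0.81] = 0.634 × 1.6804 = 1.0654
MRP = 10.6% − 2.5% = 8.10%
E(R) = R_f + β_L × MRP = 2.5% + 1.0654 × 8.1% = 11.13%

11.13%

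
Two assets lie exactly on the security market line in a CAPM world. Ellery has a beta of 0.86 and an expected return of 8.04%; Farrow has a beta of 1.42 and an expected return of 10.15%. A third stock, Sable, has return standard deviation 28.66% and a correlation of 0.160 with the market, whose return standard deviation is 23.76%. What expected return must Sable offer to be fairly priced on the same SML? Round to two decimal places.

MRP = (10.15% − 8.04%) / (1.42 − 0.86) = 3.7679%
R_f = 8.04% − 0.86 × 3.7679% = 4.7996%
β_Sable = ρ·σ_i/σ_m = 0.160 × 28.66 / 23.76 = 0.1930
E(R_Sable) = R_f + β × MRP = 4.7996% + 0.1930 × 3.7679% = 5.53%

5.53%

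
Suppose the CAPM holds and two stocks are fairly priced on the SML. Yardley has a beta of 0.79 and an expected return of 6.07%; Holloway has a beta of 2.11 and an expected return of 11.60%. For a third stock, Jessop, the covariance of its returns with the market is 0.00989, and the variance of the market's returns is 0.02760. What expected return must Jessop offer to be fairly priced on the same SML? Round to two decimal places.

4.26%

MRP = (11.60% − 6.07%) / (2.11 − 0.79) = 4.1894%
R_f = 6.07% − 0.79 × 4.1894% = 2.7604%
β_Jessop = Cov / Var(R_m) = 0.00989 / 0.02760 = 0.3583
E(R_Jessop) = R_f + β × MRP = 2.7604% + 0.3583 × 4.1894% = 4.26%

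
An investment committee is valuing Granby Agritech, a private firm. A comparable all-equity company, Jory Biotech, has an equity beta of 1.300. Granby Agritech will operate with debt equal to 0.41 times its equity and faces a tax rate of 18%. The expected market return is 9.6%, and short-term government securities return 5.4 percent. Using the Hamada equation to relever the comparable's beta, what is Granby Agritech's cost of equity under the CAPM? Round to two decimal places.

12.70%

β_L = β_U × [1 + (1 − t)(D/E)] = 1.300 × [1 + (1 − 0.18) × 0.41]
    = 1.300 × [1 + 0.82 × 0.41] = 1.300 × 1.3362 = 1.7371
MRP = 9.6% − 5.4% = 4.20%
E(R) = R_f + β_L × MRP = 5.4% + 1.7371 × 4.2% = 12.70%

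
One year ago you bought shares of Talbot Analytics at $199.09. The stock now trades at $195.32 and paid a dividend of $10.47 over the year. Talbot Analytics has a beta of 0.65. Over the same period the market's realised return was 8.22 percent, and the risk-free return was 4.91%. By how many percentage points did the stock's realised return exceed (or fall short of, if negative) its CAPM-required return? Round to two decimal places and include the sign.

-3.70%

Realised HPR = (P1 + D1 − P0) / P0 = (195.32 + 10.47 − 199.09) / 199.09 = 6.70 / 199.09 = 3.3653%
MRP = 8.22% − 4.91% = 3.31%
CAPM required = R_f + β·MRP = 4.91% + 0.65 × 3.31% = 7.0615%
α = realised − required = 3.3653% − 7.0615% = -3.70%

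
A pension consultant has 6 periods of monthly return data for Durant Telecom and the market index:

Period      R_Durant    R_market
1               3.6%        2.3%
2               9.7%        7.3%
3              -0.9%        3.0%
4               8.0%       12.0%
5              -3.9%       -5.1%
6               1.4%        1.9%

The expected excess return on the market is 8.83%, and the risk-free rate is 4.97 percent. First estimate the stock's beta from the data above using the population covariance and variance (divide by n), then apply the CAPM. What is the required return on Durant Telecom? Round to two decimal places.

11.99%

Mean R_i = (3.6 + 9.7 − 0.9 + 8.0 − 3.9 + 1.4) / 6 = 2.9833%
Mean R_m = (2.3 + 7.3 + 3.0 + 12.0 − 5.1 + 1.9) / 6 = 3.5667%
Σ(R_i − R̄_i)(R_m − R̄_m) = 131.0967  ⇒  Cov = 131.0967 / 6 = 21.8495
Σ(R_m − R̄_m)² = 164.8733  ⇒  Var(R_m) = 164.8733 / 6 = 27.4789
β = Cov / Var(R_m) = 21.8495 / 27.4789 = 0.7951
E(R) = R_f + β × MRP = 4.97% + 0.7951 × 8.83% = 11.99%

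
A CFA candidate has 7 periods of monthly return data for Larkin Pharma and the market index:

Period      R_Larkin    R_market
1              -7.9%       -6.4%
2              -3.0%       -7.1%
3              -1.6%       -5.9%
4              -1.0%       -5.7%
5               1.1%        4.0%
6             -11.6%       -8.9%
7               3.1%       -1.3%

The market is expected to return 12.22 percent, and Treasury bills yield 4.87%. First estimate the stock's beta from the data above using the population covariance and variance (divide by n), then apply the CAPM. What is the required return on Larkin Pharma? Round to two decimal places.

11.05%

Mean R_i = (-7.9 − 3.0 − 1.6 − 1.0 + 1.1 − 11.6 + 3.1) / 7 = -2.9857%
Mean R_m = (-6.4 − 7.1 − 5.9 − 5.7 + 4.0 − 8.9 − 1.3) / 7 = -4.4714%
Σ(R_i − R̄_i)(R_m − R̄_m) = 97.1571  ⇒  Cov = 97.1571 / 7 = 13.8796
Σ(R_m − R̄_m)² = 115.6143  ⇒  Var(R_m) = 115.6143 / 7 = 16.5163
β = Cov / Var(R_m) = 13.8796 / 16.5163 = 0.8404
MRP = 12.22% − 4.87% = 7.35%
E(R) = R_f + β × MRP = 4.87% + 0.8404 × 7.35% = 11.05%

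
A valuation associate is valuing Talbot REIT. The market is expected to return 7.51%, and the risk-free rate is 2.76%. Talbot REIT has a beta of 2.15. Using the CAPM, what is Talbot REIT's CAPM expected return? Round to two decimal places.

12.97%

Market risk premium = E(R_m) − R_f = 7.51% − 2.76% = 4.75%
E(R) = R_f + β × MRP = 2.76% + 2.15 × 4.75% = 12.97%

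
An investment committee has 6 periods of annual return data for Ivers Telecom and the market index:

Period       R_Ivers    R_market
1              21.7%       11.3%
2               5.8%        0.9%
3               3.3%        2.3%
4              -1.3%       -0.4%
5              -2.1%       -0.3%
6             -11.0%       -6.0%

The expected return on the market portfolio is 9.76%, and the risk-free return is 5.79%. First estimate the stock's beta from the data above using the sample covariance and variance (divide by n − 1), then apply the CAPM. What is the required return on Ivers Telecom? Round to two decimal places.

Mean R_i = (21.7 + 5.8 + 3.3 − 1.3 − 2.1 − 11.0) / 6 = 2.7333%
Mean R_m = (11.3 + 0.9 + 2.3 − 0.4 − 0.3 − 6.0) / 6 = 1.3000%
Σ(R_i − R̄_i)(R_m − R̄_m) = 303.8500  ⇒  Cov = 303.8500 / 5 = 60.7700
Σ(R_m − R̄_m)² = 159.9000  ⇒  Var(R_m) = 159.9000 / 5 = 31.9800
β = Cov / Var(R_m) = 60.7700 / 31.9800 = 1.9003
MRP = 9.76% − 5.79% = 3.97%
E(R) = R_f + β × MRP = 5.79% + 1.9003 × 3.97% = 13.33%

13.33%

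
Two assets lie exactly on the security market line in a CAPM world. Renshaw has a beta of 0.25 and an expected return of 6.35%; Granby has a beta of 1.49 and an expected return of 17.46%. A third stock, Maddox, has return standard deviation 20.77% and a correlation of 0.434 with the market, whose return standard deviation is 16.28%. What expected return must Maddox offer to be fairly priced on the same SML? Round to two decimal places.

MRP = (17.46% − 6.35%) / (1.49 − 0.25) = 8.9597%
R_f = 6.35% − 0.25 × 8.9597% = 4.1101%
β_Maddox = ρ·σ_i/σ_m = 0.434 × 20.77 / 16.28 = 0.5537
E(R_Maddox) = R_f + β × MRP = 4.1101% + 0.5537 × 8.9597% = 9.07%

9.07%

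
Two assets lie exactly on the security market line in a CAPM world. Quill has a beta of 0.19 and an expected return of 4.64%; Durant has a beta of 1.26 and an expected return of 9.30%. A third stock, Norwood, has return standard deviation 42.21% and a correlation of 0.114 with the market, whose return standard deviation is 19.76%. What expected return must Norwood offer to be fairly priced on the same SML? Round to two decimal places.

MRP = (9.30% − 4.64%) / (1.26 − 0.19) = 4.3551%
R_f = 4.64% − 0.19 × 4.3551% = 3.8125%
β_Norwood = ρ·σ_i/σ_m = 0.114 × 42.21 / 19.76 = 0.2435
E(R_Norwood) = R_f + β × MRP = 3.8125% + 0.2435 × 4.3551% = 4.87%

4.87%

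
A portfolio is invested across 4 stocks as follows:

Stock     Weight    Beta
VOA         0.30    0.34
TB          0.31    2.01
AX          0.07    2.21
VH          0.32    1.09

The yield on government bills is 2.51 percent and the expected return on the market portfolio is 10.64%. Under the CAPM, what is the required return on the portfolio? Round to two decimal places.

12.50%

β_P = Σ w_i β_i = 0.30×0.34 + 0.31×2.01 + 0.07×2.21 + 0.32×1.09 = 1.2286
MRP = 10.64% − 2.51% = 8.13%
E(R_P) = R_f + β_P × MRP = 2.51% + 1.2286 × 8.13% = 12.50%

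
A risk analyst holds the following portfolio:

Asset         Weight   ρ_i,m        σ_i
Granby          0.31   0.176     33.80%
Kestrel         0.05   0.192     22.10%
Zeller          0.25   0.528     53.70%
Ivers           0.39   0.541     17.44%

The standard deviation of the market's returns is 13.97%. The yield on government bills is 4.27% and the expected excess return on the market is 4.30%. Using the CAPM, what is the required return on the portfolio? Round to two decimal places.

8.22%

β_Granby = 0.176 × 33.80% / 13.97% = 0.4258
β_Kestrel = 0.192 × 22.10% / 13.97% = 0.3037
β_Zeller = 0.528 × 53.70% / 13.97% = 2.0296
β_Ivers = 0.541 × 17.44% / 13.97% = 0.6754
β_P = Σ w_i β_i = 0.31×0.4258 + 0.05×0.3037 + 0.25×2.0296 + 0.39×0.6754 = 0.9180
E(R_P) = R_f + β_P × MRP = 4.27% + 0.9180 × 4.30% = 8.22%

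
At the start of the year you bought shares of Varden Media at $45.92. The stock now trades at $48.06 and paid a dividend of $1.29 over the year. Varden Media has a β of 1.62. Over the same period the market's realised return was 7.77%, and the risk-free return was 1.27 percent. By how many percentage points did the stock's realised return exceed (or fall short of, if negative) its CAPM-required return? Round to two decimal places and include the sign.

-4.33%

Realised HPR = (P1 + D1 − P0) / P0 = (48.06 + 1.29 − 45.92) / 45.92 = 3.43 / 45.92 = 7.4695%
MRP = 7.77% − 1.27% = 6.50%
CAPM required = R_f + β·MRP = 1.27% + 1.62 × 6.50% = 11.8000%
α = realised − required = 7.4695% − 11.8000% = -4.33%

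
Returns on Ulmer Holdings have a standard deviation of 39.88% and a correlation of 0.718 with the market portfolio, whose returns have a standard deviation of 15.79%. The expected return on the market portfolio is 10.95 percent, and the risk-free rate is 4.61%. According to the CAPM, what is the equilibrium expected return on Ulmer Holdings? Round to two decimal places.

β = ρ × σ_i / σ_m = 0.718 × 39.88% / 15.79% = 1.8134
MRP = 10.95% − 4.61% = 6.34%
E(R) = 4.61% + 1.8134 × 6.34% = 16.11%

16.11%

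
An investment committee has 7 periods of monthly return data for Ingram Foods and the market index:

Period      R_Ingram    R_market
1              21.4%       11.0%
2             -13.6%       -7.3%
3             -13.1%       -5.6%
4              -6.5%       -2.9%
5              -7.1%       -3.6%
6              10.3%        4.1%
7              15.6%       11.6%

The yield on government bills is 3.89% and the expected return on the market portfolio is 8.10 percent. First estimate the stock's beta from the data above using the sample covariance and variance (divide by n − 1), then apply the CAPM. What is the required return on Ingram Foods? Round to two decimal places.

11.48%

Mean R_i = (21.4 − 13.6 − 13.1 − 6.5 − 7.1 + 10.3 + 15.6) / 7 = 1.0000%
Mean R_m = (11.0 − 7.3 − 5.6 − 2.9 − 3.6 + 4.1 + 11.6) / 7 = 1.0429%
Σ(R_i − R̄_i)(R_m − R̄_m) = 668.3400  ⇒  Cov = 668.3400 / 6 = 111.3900
Σ(R_m − R̄_m)² = 370.7771  ⇒  Var(R_m) = 370.7771 / 6 = 61.7962
β = Cov / Var(R_m) = 111.3900 / 61.7962 = 1.8025
MRP = 8.10% − 3.89% = 4.21%
E(R) = R_f + β × MRP = 3.89% + 1.8025 × 4.21% = 11.48%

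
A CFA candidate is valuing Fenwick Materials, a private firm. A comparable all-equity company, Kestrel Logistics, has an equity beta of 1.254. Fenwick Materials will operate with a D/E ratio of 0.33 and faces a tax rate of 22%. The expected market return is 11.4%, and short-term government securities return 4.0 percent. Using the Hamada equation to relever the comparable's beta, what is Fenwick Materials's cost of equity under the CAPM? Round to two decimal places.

β_L = β_U × [1 + (1 − t)(D/E)] = 1.254 × [1 + (1 − 0.22) × 0.33]
    = 1.254 × [1 + 0.78 × 0.33] = 1.254 × 1.2574 = 1.5768
MRP = 11.4% − 4.0% = 7.40%
E(R) = R_f + β_L × MRP = 4.0% + 1.5768 × 7.4% = 15.67%

15.67%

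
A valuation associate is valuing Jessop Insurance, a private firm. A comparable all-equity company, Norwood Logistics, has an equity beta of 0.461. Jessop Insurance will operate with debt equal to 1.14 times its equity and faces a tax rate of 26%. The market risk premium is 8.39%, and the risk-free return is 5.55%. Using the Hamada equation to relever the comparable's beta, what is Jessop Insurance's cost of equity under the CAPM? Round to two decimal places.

12.68%

β_L = β_U × [1 + (1 − t)(D/E)] = 0.461 × [1 + (1 − 0.26) × 1.14]
    = 0.461 × [1 + 0.74 × 1.14] = 0.461 × 1.8436 = 0.8499
E(R) = R_f + β_L × MRP = 5.55% + 0.8499 × 8.39% = 12.68%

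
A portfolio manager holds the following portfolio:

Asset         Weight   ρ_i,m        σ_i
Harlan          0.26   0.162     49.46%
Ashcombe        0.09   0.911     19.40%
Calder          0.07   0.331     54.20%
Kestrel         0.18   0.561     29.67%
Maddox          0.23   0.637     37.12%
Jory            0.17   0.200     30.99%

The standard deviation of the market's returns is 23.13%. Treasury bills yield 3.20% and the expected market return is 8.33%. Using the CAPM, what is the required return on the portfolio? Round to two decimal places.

β_Harlan = 0.162 × 49.46% / 23.13% = 0.3464
β_Ashcombe = 0.911 × 19.40% / 23.13% = 0.7641
β_Calder = 0.331 × 54.20% / 23.13% = 0.7756
β_Kestrel = 0.561 × 29.67% / 23.13% = 0.7196
β_Maddox = 0.637 × 37.12% / 23.13% = 1.0223
β_Jory = 0.200 × 30.99% / 23.13% = 0.2680
β_P = Σ w_i β_i = 0.26×0.3464 + 0.09×0.7641 + 0.07×0.7756 + 0.18×0.7196 + 0.23×1.0223 + 0.17×0.2680 = 0.6233
MRP = 8.33% − 3.20% = 5.13%
E(R_P) = R_f + β_P × MRP = 3.20% + 0.6233 × 5.13% = 6.40%

6.40%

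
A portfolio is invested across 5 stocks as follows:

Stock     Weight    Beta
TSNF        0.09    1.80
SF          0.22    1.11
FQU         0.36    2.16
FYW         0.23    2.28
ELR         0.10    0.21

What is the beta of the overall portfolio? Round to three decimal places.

1.729

β_P = Σ w_i β_i = 0.09×1.80 + 0.22×1.11 + 0.36×2.16 + 0.23×2.28 + 0.10×0.21 = 1.7292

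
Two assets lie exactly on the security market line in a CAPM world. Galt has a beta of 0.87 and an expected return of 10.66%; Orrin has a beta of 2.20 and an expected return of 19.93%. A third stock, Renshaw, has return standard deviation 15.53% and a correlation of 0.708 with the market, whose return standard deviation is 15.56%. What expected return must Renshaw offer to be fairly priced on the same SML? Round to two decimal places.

9.52%

MRP = (19.93% − 10.66%) / (2.20 − 0.87) = 6.9699%
R_f = 10.66% − 0.87 × 6.9699% = 4.5962%
β_Renshaw = ρ·σ_i/σ_m = 0.708 × 15.53 / 15.56 = 0.7066
E(R_Renshaw) = R_f + β × MRP = 4.5962% + 0.7066 × 6.9699% = 9.52%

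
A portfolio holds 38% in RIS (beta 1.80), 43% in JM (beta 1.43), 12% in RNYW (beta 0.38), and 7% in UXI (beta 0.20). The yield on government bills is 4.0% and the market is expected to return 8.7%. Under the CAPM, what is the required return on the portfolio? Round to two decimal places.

β_P = Σ w_i β_i = 0.38×1.80 + 0.43×1.43 + 0.12×0.38 + 0.07×0.20 = 1.3585
MRP = 8.7% − 4.0% = 4.70%
E(R_P) = R_f + β_P × MRP = 4.0% + 1.3585 × 4.7% = 10.38%

10.38%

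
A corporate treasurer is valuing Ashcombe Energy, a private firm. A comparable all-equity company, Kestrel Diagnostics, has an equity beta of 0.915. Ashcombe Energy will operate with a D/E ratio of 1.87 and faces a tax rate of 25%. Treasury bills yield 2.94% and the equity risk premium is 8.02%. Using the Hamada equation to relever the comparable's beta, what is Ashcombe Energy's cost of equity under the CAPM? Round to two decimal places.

20.57%

β_L = β_U × [1 + (1 − t)(D/E)] = 0.915 × [1 + (1 − 0.25) × 1.87]
    = 0.915 × [1 + 0.75 × 1.87] = 0.915 × 2.4025 = 2.1983
E(R) = R_f + β_L × MRP = 2.94% + 2.1983 × 8.02% = 20.57%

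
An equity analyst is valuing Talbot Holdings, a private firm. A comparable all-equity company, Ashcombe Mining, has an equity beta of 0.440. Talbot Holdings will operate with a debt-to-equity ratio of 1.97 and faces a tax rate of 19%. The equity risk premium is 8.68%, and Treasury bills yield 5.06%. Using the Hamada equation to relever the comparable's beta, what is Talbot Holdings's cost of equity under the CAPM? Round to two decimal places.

β_L = β_U × [1 + (1 − t)(D/E)] = 0.440 × [1 + (1 − 0.19) × 1.97]
    = 0.440 × [1 + 0.81 × 1.97] = 0.440 × 2.5957 = 1.1421
E(R) = R_f + β_L × MRP = 5.06% + 1.1421 × 8.68% = 14.97%

14.97%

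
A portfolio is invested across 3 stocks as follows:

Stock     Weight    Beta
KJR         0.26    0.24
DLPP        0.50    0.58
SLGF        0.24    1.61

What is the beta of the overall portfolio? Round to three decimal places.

0.739

β_P = Σ w_i β_i = 0.26×0.24 + 0.50×0.58 + 0.24×1.61 = 0.7388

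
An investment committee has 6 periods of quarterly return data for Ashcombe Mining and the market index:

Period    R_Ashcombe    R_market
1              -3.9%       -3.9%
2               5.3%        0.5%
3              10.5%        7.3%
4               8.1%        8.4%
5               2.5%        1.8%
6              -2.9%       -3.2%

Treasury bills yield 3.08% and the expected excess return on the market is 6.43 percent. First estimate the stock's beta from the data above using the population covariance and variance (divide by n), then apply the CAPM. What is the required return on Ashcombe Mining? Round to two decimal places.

Mean R_i = (-3.9 + 5.3 + 10.5 + 8.1 + 2.5 − 2.9) / 6 = 3.2667%
Mean R_m = (-3.9 + 0.5 + 7.3 + 8.4 + 1.8 − 3.2) / 6 = 1.8167%
Σ(R_i − R̄_i)(R_m − R̄_m) = 140.7233  ⇒  Cov = 140.7233 / 6 = 23.4539
Σ(R_m − R̄_m)² = 132.9883  ⇒  Var(R_m) = 132.9883 / 6 = 22.1647
β = Cov / Var(R_m) = 23.4539 / 22.1647 = 1.0582
E(R) = R_f + β × MRP = 3.08% + 1.0582 × 6.43% = 9.88%

9.88%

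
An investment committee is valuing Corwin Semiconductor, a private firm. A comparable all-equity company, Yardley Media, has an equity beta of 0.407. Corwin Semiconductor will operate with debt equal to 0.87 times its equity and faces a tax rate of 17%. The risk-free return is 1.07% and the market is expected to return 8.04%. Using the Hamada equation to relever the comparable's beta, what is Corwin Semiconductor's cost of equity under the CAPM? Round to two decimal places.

5.96%

β_L = β_U × [1 + (1 − t)(D/E)] = 0.407 × [1 + (1 − 0.17) × 0.87]
    = 0.407 × [1 + 0.83 × 0.87] = 0.407 × 1.7221 = 0.7009
MRP = 8.04% − 1.07% = 6.97%
E(R) = R_f + β_L × MRP = 1.07% + 0.7009 × 6.97% = 5.96%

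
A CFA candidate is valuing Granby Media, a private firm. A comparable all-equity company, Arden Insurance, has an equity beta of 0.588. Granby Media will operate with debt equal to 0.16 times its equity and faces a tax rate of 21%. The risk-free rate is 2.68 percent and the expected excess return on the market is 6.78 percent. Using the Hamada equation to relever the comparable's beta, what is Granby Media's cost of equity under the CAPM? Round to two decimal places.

β_L = β_U × [1 + (1 − t)(D/E)] = 0.588 × [1 + (1 − 0.21) × 0.16]
    = 0.588 × [1 + 0.79 × 0.16] = 0.588 × 1.1264 = 0.6623
E(R) = R_f + β_L × MRP = 2.68% + 0.6623 × 6.78% = 7.17%

7.17%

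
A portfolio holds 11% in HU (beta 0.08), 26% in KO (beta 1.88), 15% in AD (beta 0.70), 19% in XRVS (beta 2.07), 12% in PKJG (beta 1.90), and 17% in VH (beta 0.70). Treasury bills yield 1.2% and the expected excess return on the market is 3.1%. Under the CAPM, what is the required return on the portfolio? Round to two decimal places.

β_P = Σ w_i β_i = 0.11×0.08 + 0.26×1.88 + 0.15×0.70 + 0.19×2.07 + 0.12×1.90 + 0.17×0.70 = 1.3429
E(R_P) = R_f + β_P × MRP = 1.2% + 1.3429 × 3.1% = 5.36%

5.36%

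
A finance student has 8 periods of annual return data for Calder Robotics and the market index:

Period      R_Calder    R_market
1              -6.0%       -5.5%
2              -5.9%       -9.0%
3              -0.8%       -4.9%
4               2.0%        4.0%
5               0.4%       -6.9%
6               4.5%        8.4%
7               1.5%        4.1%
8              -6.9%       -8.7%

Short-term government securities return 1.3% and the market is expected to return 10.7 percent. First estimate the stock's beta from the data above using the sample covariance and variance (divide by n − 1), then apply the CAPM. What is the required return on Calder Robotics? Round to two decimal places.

Mean R_i = (-6.0 − 5.9 − 0.8 + 2.0 + 0.4 + 4.5 + 1.5 − 6.9) / 8 = -1.4000%
Mean R_m = (-5.5 − 9.0 − 4.9 + 4.0 − 6.9 + 8.4 + 4.1 − 8.7) / 8 = -2.3125%
Σ(R_i − R̄_i)(R_m − R̄_m) = 173.3400  ⇒  Cov = 173.3400 / 7 = 24.7629
Σ(R_m − R̄_m)² = 319.1488  ⇒  Var(R_m) = 319.1488 / 7 = 45.5927
β = Cov / Var(R_m) = 24.7629 / 45.5927 = 0.5431
MRP = 10.7% − 1.3% = 9.40%
E(R) = R_f + β × MRP = 1.3% + 0.5431 × 9.4% = 6.41%

6.41%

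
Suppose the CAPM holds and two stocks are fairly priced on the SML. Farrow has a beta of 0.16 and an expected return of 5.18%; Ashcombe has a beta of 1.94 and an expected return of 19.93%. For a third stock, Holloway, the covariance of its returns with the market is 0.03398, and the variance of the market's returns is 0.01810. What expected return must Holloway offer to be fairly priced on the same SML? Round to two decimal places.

19.41%

MRP = (19.93% − 5.18%) / (1.94 − 0.16) = 8.2865%
R_f = 5.18% − 0.16 × 8.2865% = 3.8542%
β_Holloway = Cov / Var(R_m) = 0.03398 / 0.01810 = 1.8773
E(R_Holloway) = R_f + β × MRP = 3.8542% + 1.8773 × 8.2865% = 19.41%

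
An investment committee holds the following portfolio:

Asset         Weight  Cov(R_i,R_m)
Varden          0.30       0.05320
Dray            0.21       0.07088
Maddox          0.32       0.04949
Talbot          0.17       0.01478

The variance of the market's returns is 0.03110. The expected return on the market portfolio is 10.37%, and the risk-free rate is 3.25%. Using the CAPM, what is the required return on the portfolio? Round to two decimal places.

β_Varden = 0.05320 / 0.03110 = 1.7106
β_Dray = 0.07088 / 0.03110 = 2.2791
β_Maddox = 0.04949 / 0.03110 = 1.5913
β_Talbot = 0.01478 / 0.03110 = 0.4752
β_P = Σ w_i β_i = 0.30×1.7106 + 0.21×2.2791 + 0.32×1.5913 + 0.17×0.4752 = 1.5818
MRP = 10.37% − 3.25% = 7.12%
E(R_P) = R_f + β_P × MRP = 3.25% + 1.5818 × 7.12% = 14.51%

14.51%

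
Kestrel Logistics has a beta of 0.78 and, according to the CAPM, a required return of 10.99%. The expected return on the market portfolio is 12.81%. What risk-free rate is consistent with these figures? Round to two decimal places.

4.54%

E(R) = R_f + β(E(R_m) − R_f) = R_f(1 − β) + β·E(R_m)
10.99% = R_f × (1 − 0.78) + 0.78 × 12.81%
10.99% = R_f × 0.22 + 9.9918%
R_f = (10.99% − 9.9918%) / 0.22 = 4.54%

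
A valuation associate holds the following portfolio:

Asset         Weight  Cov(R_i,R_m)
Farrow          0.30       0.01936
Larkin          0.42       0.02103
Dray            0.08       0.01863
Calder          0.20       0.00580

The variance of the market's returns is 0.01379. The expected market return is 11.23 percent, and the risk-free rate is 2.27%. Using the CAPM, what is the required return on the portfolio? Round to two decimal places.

13.50%

β_Farrow = 0.01936 / 0.01379 = 1.4039
β_Larkin = 0.02103 / 0.01379 = 1.5250
β_Dray = 0.01863 / 0.01379 = 1.3510
β_Calder = 0.00580 / 0.01379 = 0.4206
β_P = Σ w_i β_i = 0.30×1.4039 + 0.42×1.5250 + 0.08×1.3510 + 0.20×0.4206 = 1.2539
MRP = 11.23% − 2.27% = 8.96%
E(R_P) = R_f + β_P × MRP = 2.27% + 1.2539 × 8.96% = 13.50%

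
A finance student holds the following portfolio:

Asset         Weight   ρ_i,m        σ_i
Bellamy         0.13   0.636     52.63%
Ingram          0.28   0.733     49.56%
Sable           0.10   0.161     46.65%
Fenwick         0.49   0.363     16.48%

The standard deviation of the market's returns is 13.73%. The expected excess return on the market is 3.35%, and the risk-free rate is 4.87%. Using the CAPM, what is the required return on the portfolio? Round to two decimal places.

9.31%

β_Bellamy = 0.636 × 52.63% / 13.73% = 2.4379
β_Ingram = 0.733 × 49.56% / 13.73% = 2.6458
β_Sable = 0.161 × 46.65% / 13.73% = 0.5470
β_Fenwick = 0.363 × 16.48% / 13.73% = 0.4357
β_P = Σ w_i β_i = 0.13×2.4379 + 0.28×2.6458 + 0.10×0.5470 + 0.49×0.4357 = 1.3259
E(R_P) = R_f + β_P × MRP = 4.87% + 1.3259 × 3.35% = 9.31%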